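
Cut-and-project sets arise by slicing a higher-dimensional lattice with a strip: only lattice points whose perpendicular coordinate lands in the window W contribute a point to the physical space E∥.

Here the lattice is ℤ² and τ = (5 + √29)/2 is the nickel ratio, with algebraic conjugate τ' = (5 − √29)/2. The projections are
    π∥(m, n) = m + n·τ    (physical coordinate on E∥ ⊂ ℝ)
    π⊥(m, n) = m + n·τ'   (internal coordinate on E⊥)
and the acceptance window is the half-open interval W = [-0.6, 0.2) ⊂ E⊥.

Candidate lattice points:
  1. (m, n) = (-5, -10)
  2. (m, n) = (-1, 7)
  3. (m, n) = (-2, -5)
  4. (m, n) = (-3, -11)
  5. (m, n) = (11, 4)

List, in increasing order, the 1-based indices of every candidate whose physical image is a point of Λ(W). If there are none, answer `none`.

none

Numerically τ ≈ 5.192582 and τ' = −1/τ ≈ -0.192582.
[1] lift (-5,-10): star map gives -3.074176; window check -0.6 ≤ -3.074176 < 0.2 is false → out
[2] lift (-1,7): star map gives -2.348077; window check -0.6 ≤ -2.348077 < 0.2 is false → out
[3] lift (-2,-5): star map gives -1.037088; window check -0.6 ≤ -1.037088 < 0.2 is false → out
[4] lift (-3,-11): star map gives -0.881594; window check -0.6 ≤ -0.881594 < 0.2 is false → out
[5] lift (11,4): star map gives 10.229670; window check -0.6 ≤ 10.229670 < 0.2 is false → out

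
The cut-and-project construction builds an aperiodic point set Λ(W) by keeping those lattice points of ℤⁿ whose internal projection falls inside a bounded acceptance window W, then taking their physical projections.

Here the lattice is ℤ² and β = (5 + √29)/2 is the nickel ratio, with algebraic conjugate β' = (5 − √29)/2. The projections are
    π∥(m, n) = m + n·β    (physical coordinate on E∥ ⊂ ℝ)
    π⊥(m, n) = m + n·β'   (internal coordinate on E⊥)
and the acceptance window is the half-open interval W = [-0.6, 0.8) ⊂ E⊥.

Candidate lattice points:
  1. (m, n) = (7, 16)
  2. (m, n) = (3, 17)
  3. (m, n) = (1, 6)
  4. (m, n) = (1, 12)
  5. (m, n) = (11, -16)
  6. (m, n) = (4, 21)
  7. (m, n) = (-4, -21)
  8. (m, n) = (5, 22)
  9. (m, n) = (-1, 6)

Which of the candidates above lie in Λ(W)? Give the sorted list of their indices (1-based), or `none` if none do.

β' = (5−√29)/2 ≈ -0.1926.
#1 (7,16): internal coord 7 + (16)·β' = +3.9187; +3.9187 ∉ [-0.6, 0.8) → out
#2 (3,17): internal coord 3 + (17)·β' = -0.2739; -0.2739 ∈ [-0.6, 0.8) → IN Λ
#3 (1,6): internal coord 1 + (6)·β' = -0.1555; -0.1555 ∈ [-0.6, 0.8) → IN Λ
#4 (1,12): internal coord 1 + (12)·β' = -1.3110; -1.3110 ∉ [-0.6, 0.8) → out
#5 (11,-16): internal coord 11 + (-16)·β' = +14.0813; +14.0813 ∉ [-0.6, 0.8) → out
#6 (4,21): internal coord 4 + (21)·β' = -0.0442; -0.0442 ∈ [-0.6, 0.8) → IN Λ
#7 (-4,-21): internal coord -4 + (-21)·β' = +0.0442; +0.0442 ∈ [-0.6, 0.8) → IN Λ
#8 (5,22): internal coord 5 + (22)·β' = +0.7632; +0.7632 ∈ [-0.6, 0.8) → IN Λ
#9 (-1,6): internal coord -1 + (6)·β' = -2.1555; -2.1555 ∉ [-0.6, 0.8) → out

2, 3, 6, 7, 8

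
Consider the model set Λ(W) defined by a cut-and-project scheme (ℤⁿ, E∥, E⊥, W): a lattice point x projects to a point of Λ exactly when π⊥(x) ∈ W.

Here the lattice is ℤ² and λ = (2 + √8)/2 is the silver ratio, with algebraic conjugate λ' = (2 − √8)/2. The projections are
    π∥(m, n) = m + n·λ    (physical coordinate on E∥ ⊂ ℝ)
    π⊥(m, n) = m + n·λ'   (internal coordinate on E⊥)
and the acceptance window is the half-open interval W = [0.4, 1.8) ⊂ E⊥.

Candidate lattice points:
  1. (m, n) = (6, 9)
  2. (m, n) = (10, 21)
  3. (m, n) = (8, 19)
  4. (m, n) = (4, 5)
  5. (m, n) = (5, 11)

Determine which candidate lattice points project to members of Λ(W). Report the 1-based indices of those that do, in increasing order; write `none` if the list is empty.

Compute λ' = (2−√8)/2 = -0.4142, so π⊥(m,n) = m -0.4142·n.
candidate 1: (m,n)=(6,9) → π∥ = 6+9·λ ≈ 27.7279, π⊥ = 6+9·λ' ≈ 2.2721 ∉ [0.4, 1.8) ⇒ out
candidate 2: (m,n)=(10,21) → π∥ = 10+21·λ ≈ 60.6985, π⊥ = 10+21·λ' ≈ 1.3015 ∈ [0.4, 1.8) ⇒ IN Λ
candidate 3: (m,n)=(8,19) → π∥ = 8+19·λ ≈ 53.8701, π⊥ = 8+19·λ' ≈ 0.1299 ∉ [0.4, 1.8) ⇒ out
candidate 4: (m,n)=(4,5) → π∥ = 4+5·λ ≈ 16.0711, π⊥ = 4+5·λ' ≈ 1.9289 ∉ [0.4, 1.8) ⇒ out
candidate 5: (m,n)=(5,11) → π∥ = 5+11·λ ≈ 31.5563, π⊥ = 5+11·λ' ≈ 0.4437 ∈ [0.4, 1.8) ⇒ IN Λ

2, 5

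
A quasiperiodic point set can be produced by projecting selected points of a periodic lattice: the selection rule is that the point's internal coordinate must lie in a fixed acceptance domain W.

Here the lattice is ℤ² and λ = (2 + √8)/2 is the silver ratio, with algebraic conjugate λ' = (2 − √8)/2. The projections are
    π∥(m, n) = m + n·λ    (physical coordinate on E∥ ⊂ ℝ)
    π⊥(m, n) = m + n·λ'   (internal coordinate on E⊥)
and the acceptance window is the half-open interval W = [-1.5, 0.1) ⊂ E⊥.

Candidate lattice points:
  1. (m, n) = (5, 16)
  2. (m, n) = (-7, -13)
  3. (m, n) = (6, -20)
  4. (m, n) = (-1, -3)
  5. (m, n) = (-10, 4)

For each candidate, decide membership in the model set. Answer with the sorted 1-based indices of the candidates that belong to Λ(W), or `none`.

none

λ' = (2−√8)/2 ≈ -0.414214.
candidate 1: (m,n)=(5,16) → π∥ = 5+16·λ ≈ 43.627417, π⊥ = 5+16·λ' ≈ -1.627417 ∉ [-1.5, 0.1) ⇒ out
candidate 2: (m,n)=(-7,-13) → π∥ = -7-13·λ ≈ -38.384776, π⊥ = -7-13·λ' ≈ -1.615224 ∉ [-1.5, 0.1) ⇒ out
candidate 3: (m,n)=(6,-20) → π∥ = 6-20·λ ≈ -42.284271, π⊥ = 6-20·λ' ≈ 14.284271 ∉ [-1.5, 0.1) ⇒ out
candidate 4: (m,n)=(-1,-3) → π∥ = -1-3·λ ≈ -8.242641, π⊥ = -1-3·λ' ≈ 0.242641 ∉ [-1.5, 0.1) ⇒ out
candidate 5: (m,n)=(-10,4) → π∥ = -10+4·λ ≈ -0.343146, π⊥ = -10+4·λ' ≈ -11.656854 ∉ [-1.5, 0.1) ⇒ out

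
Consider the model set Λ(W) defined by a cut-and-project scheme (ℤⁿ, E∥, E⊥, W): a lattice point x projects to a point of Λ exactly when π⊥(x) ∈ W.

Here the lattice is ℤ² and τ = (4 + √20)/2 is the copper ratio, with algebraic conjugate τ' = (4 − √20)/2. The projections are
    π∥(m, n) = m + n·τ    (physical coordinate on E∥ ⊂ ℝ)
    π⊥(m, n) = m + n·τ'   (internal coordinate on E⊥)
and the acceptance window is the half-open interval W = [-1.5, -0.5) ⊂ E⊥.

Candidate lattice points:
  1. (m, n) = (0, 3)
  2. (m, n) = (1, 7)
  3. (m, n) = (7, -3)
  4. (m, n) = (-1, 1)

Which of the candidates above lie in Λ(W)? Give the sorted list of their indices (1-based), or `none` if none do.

1, 2, 4

Numerically τ ≈ 4.236068 and τ' = −1/τ ≈ -0.236068.
#1 (0,3): internal coord 0 + (3)·τ' = -0.708204; -0.708204 ∈ [-1.5, -0.5) → IN Λ
#2 (1,7): internal coord 1 + (7)·τ' = -0.652476; -0.652476 ∈ [-1.5, -0.5) → IN Λ
#3 (7,-3): internal coord 7 + (-3)·τ' = +7.708204; +7.708204 ∉ [-1.5, -0.5) → out
#4 (-1,1): internal coord -1 + (1)·τ' = -1.236068; -1.236068 ∈ [-1.5, -0.5) → IN Λ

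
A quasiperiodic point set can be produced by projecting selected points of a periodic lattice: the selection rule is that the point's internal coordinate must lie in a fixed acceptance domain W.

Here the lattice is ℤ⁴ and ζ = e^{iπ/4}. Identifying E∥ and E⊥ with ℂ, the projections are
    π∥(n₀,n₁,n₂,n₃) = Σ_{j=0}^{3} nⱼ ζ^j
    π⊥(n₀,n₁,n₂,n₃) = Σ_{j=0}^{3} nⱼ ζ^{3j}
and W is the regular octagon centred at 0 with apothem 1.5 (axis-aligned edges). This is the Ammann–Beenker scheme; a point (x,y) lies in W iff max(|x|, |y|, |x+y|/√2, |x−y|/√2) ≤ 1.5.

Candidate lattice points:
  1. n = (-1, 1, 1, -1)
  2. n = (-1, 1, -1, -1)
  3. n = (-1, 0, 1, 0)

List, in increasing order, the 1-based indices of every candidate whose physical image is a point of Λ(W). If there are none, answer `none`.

3

Internal map: ζ^{3j} for j=0..3 gives (1,0), (−√2/2,√2/2), (0,−1), (√2/2,√2/2).
#1 (-1, 1, 1, -1): internal (-2.4142, -1.0000); octagon support 2.4142 vs apothem 1.5 → ∉ W
#2 (-1, 1, -1, -1): internal (-2.4142, 1.0000); octagon support 2.4142 vs apothem 1.5 → ∉ W
#3 (-1, 0, 1, 0): internal (-1.0000, -1.0000); octagon support 1.4142 vs apothem 1.5 → ∈ W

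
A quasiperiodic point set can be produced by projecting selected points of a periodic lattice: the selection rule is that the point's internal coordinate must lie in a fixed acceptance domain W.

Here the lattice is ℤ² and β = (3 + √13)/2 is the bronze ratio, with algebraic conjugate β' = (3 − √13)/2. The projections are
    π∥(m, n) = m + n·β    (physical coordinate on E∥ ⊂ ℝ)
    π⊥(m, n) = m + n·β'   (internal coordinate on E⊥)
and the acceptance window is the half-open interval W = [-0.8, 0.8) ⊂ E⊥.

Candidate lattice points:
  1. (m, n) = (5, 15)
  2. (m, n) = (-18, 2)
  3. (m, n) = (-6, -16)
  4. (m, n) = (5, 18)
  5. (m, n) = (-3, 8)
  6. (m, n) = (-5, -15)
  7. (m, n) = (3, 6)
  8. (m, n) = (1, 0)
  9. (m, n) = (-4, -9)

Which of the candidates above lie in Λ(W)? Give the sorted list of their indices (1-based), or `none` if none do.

1, 4, 6

Compute β' = (3−√13)/2 = -0.30278, so π⊥(m,n) = m -0.30278·n.
#1 (5,15): internal coord 5 + (15)·β' = +0.45837; +0.45837 ∈ [-0.8, 0.8) → IN Λ
#2 (-18,2): internal coord -18 + (2)·β' = -18.60555; -18.60555 ∉ [-0.8, 0.8) → out
#3 (-6,-16): internal coord -6 + (-16)·β' = -1.15559; -1.15559 ∉ [-0.8, 0.8) → out
#4 (5,18): internal coord 5 + (18)·β' = -0.44996; -0.44996 ∈ [-0.8, 0.8) → IN Λ
#5 (-3,8): internal coord -3 + (8)·β' = -5.42221; -5.42221 ∉ [-0.8, 0.8) → out
#6 (-5,-15): internal coord -5 + (-15)·β' = -0.45837; -0.45837 ∈ [-0.8, 0.8) → IN Λ
#7 (3,6): internal coord 3 + (6)·β' = +1.18335; +1.18335 ∉ [-0.8, 0.8) → out
#8 (1,0): internal coord 1 + (0)·β' = +1.00000; +1.00000 ∉ [-0.8, 0.8) → out
#9 (-4,-9): internal coord -4 + (-9)·β' = -1.27502; -1.27502 ∉ [-0.8, 0.8) → out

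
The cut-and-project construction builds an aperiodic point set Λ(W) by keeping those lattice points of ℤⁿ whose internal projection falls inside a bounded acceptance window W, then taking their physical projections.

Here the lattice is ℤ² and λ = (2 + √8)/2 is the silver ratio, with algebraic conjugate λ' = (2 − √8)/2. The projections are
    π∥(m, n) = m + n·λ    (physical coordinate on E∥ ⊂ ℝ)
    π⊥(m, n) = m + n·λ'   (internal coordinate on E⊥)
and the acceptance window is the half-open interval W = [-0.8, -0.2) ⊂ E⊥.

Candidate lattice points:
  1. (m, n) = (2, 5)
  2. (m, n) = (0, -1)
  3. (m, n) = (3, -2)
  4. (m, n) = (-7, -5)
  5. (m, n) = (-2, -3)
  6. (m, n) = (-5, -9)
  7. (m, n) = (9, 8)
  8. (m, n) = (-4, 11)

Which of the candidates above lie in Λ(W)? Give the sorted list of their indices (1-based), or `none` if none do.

5

λ' = (2−√8)/2 ≈ -0.4142.
#1 (2,5): internal coord 2 + (5)·λ' = -0.0711; -0.0711 ∉ [-0.8, -0.2) → out
#2 (0,-1): internal coord 0 + (-1)·λ' = +0.4142; +0.4142 ∉ [-0.8, -0.2) → out
#3 (3,-2): internal coord 3 + (-2)·λ' = +3.8284; +3.8284 ∉ [-0.8, -0.2) → out
#4 (-7,-5): internal coord -7 + (-5)·λ' = -4.9289; -4.9289 ∉ [-0.8, -0.2) → out
#5 (-2,-3): internal coord -2 + (-3)·λ' = -0.7574; -0.7574 ∈ [-0.8, -0.2) → IN Λ
#6 (-5,-9): internal coord -5 + (-9)·λ' = -1.2721; -1.2721 ∉ [-0.8, -0.2) → out
#7 (9,8): internal coord 9 + (8)·λ' = +5.6863; +5.6863 ∉ [-0.8, -0.2) → out
#8 (-4,11): internal coord -4 + (11)·λ' = -8.5563; -8.5563 ∉ [-0.8, -0.2) → out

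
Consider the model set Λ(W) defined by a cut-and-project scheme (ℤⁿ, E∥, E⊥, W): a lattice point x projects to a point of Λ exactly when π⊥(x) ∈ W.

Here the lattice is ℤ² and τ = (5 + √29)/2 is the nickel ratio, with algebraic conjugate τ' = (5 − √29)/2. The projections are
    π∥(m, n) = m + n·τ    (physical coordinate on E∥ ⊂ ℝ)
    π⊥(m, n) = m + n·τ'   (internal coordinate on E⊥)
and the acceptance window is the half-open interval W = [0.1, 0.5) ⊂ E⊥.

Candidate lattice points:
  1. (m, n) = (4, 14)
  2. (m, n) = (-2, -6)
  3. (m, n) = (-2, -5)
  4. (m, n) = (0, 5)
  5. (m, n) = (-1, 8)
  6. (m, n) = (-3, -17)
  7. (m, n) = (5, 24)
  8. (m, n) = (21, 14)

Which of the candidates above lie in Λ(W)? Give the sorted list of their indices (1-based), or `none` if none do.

6, 7

Numerically τ ≈ 5.1926 and τ' = −1/τ ≈ -0.1926.
candidate 1: (m,n)=(4,14) → π∥ = 4+14·τ ≈ 76.6962, π⊥ = 4+14·τ' ≈ 1.3038 ∉ [0.1, 0.5) ⇒ out
candidate 2: (m,n)=(-2,-6) → π∥ = -2-6·τ ≈ -33.1555, π⊥ = -2-6·τ' ≈ -0.8445 ∉ [0.1, 0.5) ⇒ out
candidate 3: (m,n)=(-2,-5) → π∥ = -2-5·τ ≈ -27.9629, π⊥ = -2-5·τ' ≈ -1.0371 ∉ [0.1, 0.5) ⇒ out
candidate 4: (m,n)=(0,5) → π∥ = 0+5·τ ≈ 25.9629, π⊥ = 0+5·τ' ≈ -0.9629 ∉ [0.1, 0.5) ⇒ out
candidate 5: (m,n)=(-1,8) → π∥ = -1+8·τ ≈ 40.5407, π⊥ = -1+8·τ' ≈ -2.5407 ∉ [0.1, 0.5) ⇒ out
candidate 6: (m,n)=(-3,-17) → π∥ = -3-17·τ ≈ -91.2739, π⊥ = -3-17·τ' ≈ 0.2739 ∈ [0.1, 0.5) ⇒ IN Λ
candidate 7: (m,n)=(5,24) → π∥ = 5+24·τ ≈ 129.6220, π⊥ = 5+24·τ' ≈ 0.3780 ∈ [0.1, 0.5) ⇒ IN Λ
candidate 8: (m,n)=(21,14) → π∥ = 21+14·τ ≈ 93.6962, π⊥ = 21+14·τ' ≈ 18.3038 ∉ [0.1, 0.5) ⇒ out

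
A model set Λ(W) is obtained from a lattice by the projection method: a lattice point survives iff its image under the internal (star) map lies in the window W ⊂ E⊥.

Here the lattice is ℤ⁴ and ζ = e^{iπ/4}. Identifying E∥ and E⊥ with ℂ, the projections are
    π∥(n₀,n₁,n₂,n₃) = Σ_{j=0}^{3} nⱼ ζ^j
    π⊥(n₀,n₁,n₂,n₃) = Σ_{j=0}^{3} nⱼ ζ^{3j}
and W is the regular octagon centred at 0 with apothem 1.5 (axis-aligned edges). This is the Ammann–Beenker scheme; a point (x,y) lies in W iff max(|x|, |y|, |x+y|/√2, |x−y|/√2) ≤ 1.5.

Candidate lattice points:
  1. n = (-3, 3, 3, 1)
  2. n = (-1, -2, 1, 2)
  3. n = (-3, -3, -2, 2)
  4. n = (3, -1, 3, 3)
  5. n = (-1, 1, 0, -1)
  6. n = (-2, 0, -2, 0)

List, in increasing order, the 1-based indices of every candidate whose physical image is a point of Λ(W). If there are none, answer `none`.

3

With ζ = e^{iπ/4} the internal vectors are ζ^0,ζ^3,ζ^6,ζ^9.
#1 (-3, 3, 3, 1): internal (-4.41421, -0.17157); octagon support 4.41421 vs apothem 1.5 → ∉ W
#2 (-1, -2, 1, 2): internal (1.82843, -1.00000); octagon support 2.00000 vs apothem 1.5 → ∉ W
#3 (-3, -3, -2, 2): internal (0.53553, 1.29289); octagon support 1.29289 vs apothem 1.5 → ∈ W
#4 (3, -1, 3, 3): internal (5.82843, -1.58579); octagon support 5.82843 vs apothem 1.5 → ∉ W
#5 (-1, 1, 0, -1): internal (-2.41421, 0.00000); octagon support 2.41421 vs apothem 1.5 → ∉ W
#6 (-2, 0, -2, 0): internal (-2.00000, 2.00000); octagon support 2.82843 vs apothem 1.5 → ∉ W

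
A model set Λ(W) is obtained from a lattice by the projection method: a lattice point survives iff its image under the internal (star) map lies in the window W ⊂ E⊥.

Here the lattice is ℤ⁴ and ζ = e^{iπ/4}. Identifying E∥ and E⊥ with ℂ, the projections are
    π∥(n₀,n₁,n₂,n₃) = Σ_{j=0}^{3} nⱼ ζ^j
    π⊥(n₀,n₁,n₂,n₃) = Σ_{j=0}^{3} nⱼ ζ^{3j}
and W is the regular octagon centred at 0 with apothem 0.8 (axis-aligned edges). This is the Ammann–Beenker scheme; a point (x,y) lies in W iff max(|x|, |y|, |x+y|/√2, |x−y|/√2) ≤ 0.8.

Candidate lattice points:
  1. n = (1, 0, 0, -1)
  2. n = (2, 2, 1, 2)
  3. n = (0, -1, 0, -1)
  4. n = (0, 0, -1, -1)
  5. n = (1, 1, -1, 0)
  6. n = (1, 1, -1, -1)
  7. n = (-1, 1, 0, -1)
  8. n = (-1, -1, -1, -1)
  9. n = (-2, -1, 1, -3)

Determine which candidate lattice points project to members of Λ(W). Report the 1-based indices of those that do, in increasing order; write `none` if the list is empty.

1, 4

Internal map: ζ^{3j} for j=0..3 gives (1,0), (−√2/2,√2/2), (0,−1), (√2/2,√2/2).
candidate 1: n = (1, 0, 0, -1) → π⊥ ≈ (+0.292893, -0.707107); max(|x|,|y|,|x±y|/√2) = 0.707107 ≤ 0.8 ⇒ ∈ W
candidate 2: n = (2, 2, 1, 2) → π⊥ ≈ (+2.000000, +1.828427); max(|x|,|y|,|x±y|/√2) = 2.707107 > 0.8 ⇒ ∉ W
candidate 3: n = (0, -1, 0, -1) → π⊥ ≈ (+0.000000, -1.414214); max(|x|,|y|,|x±y|/√2) = 1.414214 > 0.8 ⇒ ∉ W
candidate 4: n = (0, 0, -1, -1) → π⊥ ≈ (-0.707107, +0.292893); max(|x|,|y|,|x±y|/√2) = 0.707107 ≤ 0.8 ⇒ ∈ W
candidate 5: n = (1, 1, -1, 0) → π⊥ ≈ (+0.292893, +1.707107); max(|x|,|y|,|x±y|/√2) = 1.707107 > 0.8 ⇒ ∉ W
candidate 6: n = (1, 1, -1, -1) → π⊥ ≈ (-0.414214, +1.000000); max(|x|,|y|,|x±y|/√2) = 1.000000 > 0.8 ⇒ ∉ W
candidate 7: n = (-1, 1, 0, -1) → π⊥ ≈ (-2.414214, +0.000000); max(|x|,|y|,|x±y|/√2) = 2.414214 > 0.8 ⇒ ∉ W
candidate 8: n = (-1, -1, -1, -1) → π⊥ ≈ (-1.000000, -0.414214); max(|x|,|y|,|x±y|/√2) = 1.000000 > 0.8 ⇒ ∉ W
candidate 9: n = (-2, -1, 1, -3) → π⊥ ≈ (-3.414214, -3.828427); max(|x|,|y|,|x±y|/√2) = 5.121320 > 0.8 ⇒ ∉ W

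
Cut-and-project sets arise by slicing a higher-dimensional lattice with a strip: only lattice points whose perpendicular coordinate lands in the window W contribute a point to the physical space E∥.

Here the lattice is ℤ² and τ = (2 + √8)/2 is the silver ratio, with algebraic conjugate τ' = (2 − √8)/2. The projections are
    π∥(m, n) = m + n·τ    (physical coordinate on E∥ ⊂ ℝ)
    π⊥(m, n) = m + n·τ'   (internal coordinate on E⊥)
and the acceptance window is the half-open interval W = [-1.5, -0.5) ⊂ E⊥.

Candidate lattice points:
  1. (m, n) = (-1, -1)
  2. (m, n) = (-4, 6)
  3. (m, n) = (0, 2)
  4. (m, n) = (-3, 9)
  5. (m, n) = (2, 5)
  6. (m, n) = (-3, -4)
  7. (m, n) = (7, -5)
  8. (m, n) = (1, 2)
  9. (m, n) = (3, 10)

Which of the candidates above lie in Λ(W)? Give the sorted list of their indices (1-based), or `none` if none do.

Compute τ' = (2−√8)/2 = -0.4142, so π⊥(m,n) = m -0.4142·n.
#1 (-1,-1): internal coord -1 + (-1)·τ' = -0.5858; -0.5858 ∈ [-1.5, -0.5) → IN Λ
#2 (-4,6): internal coord -4 + (6)·τ' = -6.4853; -6.4853 ∉ [-1.5, -0.5) → out
#3 (0,2): internal coord 0 + (2)·τ' = -0.8284; -0.8284 ∈ [-1.5, -0.5) → IN Λ
#4 (-3,9): internal coord -3 + (9)·τ' = -6.7279; -6.7279 ∉ [-1.5, -0.5) → out
#5 (2,5): internal coord 2 + (5)·τ' = -0.0711; -0.0711 ∉ [-1.5, -0.5) → out
#6 (-3,-4): internal coord -3 + (-4)·τ' = -1.3431; -1.3431 ∈ [-1.5, -0.5) → IN Λ
#7 (7,-5): internal coord 7 + (-5)·τ' = +9.0711; +9.0711 ∉ [-1.5, -0.5) → out
#8 (1,2): internal coord 1 + (2)·τ' = +0.1716; +0.1716 ∉ [-1.5, -0.5) → out
#9 (3,10): internal coord 3 + (10)·τ' = -1.1421; -1.1421 ∈ [-1.5, -0.5) → IN Λ

1, 3, 6, 9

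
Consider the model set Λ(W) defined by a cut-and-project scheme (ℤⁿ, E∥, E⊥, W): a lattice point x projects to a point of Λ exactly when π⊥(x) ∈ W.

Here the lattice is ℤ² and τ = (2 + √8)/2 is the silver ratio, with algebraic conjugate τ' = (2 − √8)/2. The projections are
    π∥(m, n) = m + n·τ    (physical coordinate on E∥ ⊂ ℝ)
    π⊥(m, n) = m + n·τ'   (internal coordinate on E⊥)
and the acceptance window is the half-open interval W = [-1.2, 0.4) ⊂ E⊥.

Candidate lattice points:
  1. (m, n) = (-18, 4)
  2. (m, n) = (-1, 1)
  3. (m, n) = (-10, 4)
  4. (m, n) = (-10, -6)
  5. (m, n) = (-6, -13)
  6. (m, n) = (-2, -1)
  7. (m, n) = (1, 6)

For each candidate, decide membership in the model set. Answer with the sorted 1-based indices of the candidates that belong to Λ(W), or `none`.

τ' = (2−√8)/2 ≈ -0.4142.
candidate 1: (m,n)=(-18,4) → π∥ = -18+4·τ ≈ -8.3431, π⊥ = -18+4·τ' ≈ -19.6569 ∉ [-1.2, 0.4) ⇒ out
candidate 2: (m,n)=(-1,1) → π∥ = -1+1·τ ≈ 1.4142, π⊥ = -1+1·τ' ≈ -1.4142 ∉ [-1.2, 0.4) ⇒ out
candidate 3: (m,n)=(-10,4) → π∥ = -10+4·τ ≈ -0.3431, π⊥ = -10+4·τ' ≈ -11.6569 ∉ [-1.2, 0.4) ⇒ out
candidate 4: (m,n)=(-10,-6) → π∥ = -10-6·τ ≈ -24.4853, π⊥ = -10-6·τ' ≈ -7.5147 ∉ [-1.2, 0.4) ⇒ out
candidate 5: (m,n)=(-6,-13) → π∥ = -6-13·τ ≈ -37.3848, π⊥ = -6-13·τ' ≈ -0.6152 ∈ [-1.2, 0.4) ⇒ IN Λ
candidate 6: (m,n)=(-2,-1) → π∥ = -2-1·τ ≈ -4.4142, π⊥ = -2-1·τ' ≈ -1.5858 ∉ [-1.2, 0.4) ⇒ out
candidate 7: (m,n)=(1,6) → π∥ = 1+6·τ ≈ 15.4853, π⊥ = 1+6·τ' ≈ -1.4853 ∉ [-1.2, 0.4) ⇒ out

5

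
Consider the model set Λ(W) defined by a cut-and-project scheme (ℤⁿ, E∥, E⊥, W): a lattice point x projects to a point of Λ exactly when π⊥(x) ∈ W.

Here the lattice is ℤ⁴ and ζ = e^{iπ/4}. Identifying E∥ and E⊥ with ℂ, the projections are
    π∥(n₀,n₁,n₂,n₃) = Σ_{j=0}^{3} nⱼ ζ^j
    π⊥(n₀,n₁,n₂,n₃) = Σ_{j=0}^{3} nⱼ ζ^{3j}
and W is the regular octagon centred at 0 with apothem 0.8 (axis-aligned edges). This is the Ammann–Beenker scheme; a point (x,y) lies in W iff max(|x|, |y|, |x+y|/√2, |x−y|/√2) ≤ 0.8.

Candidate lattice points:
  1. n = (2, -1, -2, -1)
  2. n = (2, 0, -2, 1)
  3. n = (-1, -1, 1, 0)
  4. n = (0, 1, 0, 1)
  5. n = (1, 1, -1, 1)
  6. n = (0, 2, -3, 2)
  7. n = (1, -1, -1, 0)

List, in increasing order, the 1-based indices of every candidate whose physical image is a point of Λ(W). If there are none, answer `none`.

With ζ = e^{iπ/4} the internal vectors are ζ^0,ζ^3,ζ^6,ζ^9.
candidate 1: n = (2, -1, -2, -1) → π⊥ ≈ (+2.000000, +0.585786); max(|x|,|y|,|x±y|/√2) = 2.000000 > 0.8 ⇒ ∉ W
candidate 2: n = (2, 0, -2, 1) → π⊥ ≈ (+2.707107, +2.707107); max(|x|,|y|,|x±y|/√2) = 3.828427 > 0.8 ⇒ ∉ W
candidate 3: n = (-1, -1, 1, 0) → π⊥ ≈ (-0.292893, -1.707107); max(|x|,|y|,|x±y|/√2) = 1.707107 > 0.8 ⇒ ∉ W
candidate 4: n = (0, 1, 0, 1) → π⊥ ≈ (+0.000000, +1.414214); max(|x|,|y|,|x±y|/√2) = 1.414214 > 0.8 ⇒ ∉ W
candidate 5: n = (1, 1, -1, 1) → π⊥ ≈ (+1.000000, +2.414214); max(|x|,|y|,|x±y|/√2) = 2.414214 > 0.8 ⇒ ∉ W
candidate 6: n = (0, 2, -3, 2) → π⊥ ≈ (+0.000000, +5.828427); max(|x|,|y|,|x±y|/√2) = 5.828427 > 0.8 ⇒ ∉ W
candidate 7: n = (1, -1, -1, 0) → π⊥ ≈ (+1.707107, +0.292893); max(|x|,|y|,|x±y|/√2) = 1.707107 > 0.8 ⇒ ∉ W

none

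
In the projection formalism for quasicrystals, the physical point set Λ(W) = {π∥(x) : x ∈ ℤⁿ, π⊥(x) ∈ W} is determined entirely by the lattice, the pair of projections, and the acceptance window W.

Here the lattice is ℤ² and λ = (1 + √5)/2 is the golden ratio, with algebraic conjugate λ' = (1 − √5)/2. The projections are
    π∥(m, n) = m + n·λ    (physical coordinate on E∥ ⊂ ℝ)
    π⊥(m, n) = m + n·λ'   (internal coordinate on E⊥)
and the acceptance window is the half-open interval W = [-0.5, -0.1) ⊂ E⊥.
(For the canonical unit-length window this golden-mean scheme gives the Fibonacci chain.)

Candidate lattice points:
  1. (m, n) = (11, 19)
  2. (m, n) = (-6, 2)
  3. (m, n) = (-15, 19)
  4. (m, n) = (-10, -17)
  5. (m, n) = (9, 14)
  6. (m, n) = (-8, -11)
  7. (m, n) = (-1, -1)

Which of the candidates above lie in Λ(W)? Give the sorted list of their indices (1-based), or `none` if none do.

Compute λ' = (1−√5)/2 = -0.61803, so π⊥(m,n) = m -0.61803·n.
#1 (11,19): internal coord 11 + (19)·λ' = -0.74265; -0.74265 ∉ [-0.5, -0.1) → out
#2 (-6,2): internal coord -6 + (2)·λ' = -7.23607; -7.23607 ∉ [-0.5, -0.1) → out
#3 (-15,19): internal coord -15 + (19)·λ' = -26.74265; -26.74265 ∉ [-0.5, -0.1) → out
#4 (-10,-17): internal coord -10 + (-17)·λ' = +0.50658; +0.50658 ∉ [-0.5, -0.1) → out
#5 (9,14): internal coord 9 + (14)·λ' = +0.34752; +0.34752 ∉ [-0.5, -0.1) → out
#6 (-8,-11): internal coord -8 + (-11)·λ' = -1.20163; -1.20163 ∉ [-0.5, -0.1) → out
#7 (-1,-1): internal coord -1 + (-1)·λ' = -0.38197; -0.38197 ∈ [-0.5, -0.1) → IN Λ

7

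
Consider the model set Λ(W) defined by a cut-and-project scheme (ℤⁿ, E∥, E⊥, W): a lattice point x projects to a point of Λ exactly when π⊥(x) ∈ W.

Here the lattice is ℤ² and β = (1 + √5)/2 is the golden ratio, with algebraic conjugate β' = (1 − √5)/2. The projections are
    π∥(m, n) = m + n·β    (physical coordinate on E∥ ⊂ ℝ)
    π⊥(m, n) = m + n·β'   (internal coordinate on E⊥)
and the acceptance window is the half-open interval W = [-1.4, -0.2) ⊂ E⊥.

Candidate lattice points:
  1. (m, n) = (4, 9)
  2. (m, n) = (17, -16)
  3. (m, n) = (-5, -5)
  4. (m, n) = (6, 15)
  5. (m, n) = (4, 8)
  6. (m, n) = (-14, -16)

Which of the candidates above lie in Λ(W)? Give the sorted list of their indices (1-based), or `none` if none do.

β' = (1−√5)/2 ≈ -0.61803.
#1 (4,9): internal coord 4 + (9)·β' = -1.56231; -1.56231 ∉ [-1.4, -0.2) → out
#2 (17,-16): internal coord 17 + (-16)·β' = +26.88854; +26.88854 ∉ [-1.4, -0.2) → out
#3 (-5,-5): internal coord -5 + (-5)·β' = -1.90983; -1.90983 ∉ [-1.4, -0.2) → out
#4 (6,15): internal coord 6 + (15)·β' = -3.27051; -3.27051 ∉ [-1.4, -0.2) → out
#5 (4,8): internal coord 4 + (8)·β' = -0.94427; -0.94427 ∈ [-1.4, -0.2) → IN Λ
#6 (-14,-16): internal coord -14 + (-16)·β' = -4.11146; -4.11146 ∉ [-1.4, -0.2) → out

5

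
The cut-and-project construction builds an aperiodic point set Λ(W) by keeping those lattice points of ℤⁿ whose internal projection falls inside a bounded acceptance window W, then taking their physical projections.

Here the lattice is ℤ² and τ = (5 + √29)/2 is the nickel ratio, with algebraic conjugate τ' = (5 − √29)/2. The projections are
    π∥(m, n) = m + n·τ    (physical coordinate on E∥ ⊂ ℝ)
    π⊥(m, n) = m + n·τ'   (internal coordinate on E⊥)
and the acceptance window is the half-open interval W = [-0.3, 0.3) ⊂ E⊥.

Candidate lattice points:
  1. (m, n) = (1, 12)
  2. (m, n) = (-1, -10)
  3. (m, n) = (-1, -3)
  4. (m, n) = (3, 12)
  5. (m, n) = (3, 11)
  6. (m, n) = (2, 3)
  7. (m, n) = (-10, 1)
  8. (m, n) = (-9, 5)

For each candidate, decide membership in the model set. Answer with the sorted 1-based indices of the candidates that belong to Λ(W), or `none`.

none

Numerically τ ≈ 5.19258 and τ' = −1/τ ≈ -0.19258.
#1 (1,12): internal coord 1 + (12)·τ' = -1.31099; -1.31099 ∉ [-0.3, 0.3) → out
#2 (-1,-10): internal coord -1 + (-10)·τ' = +0.92582; +0.92582 ∉ [-0.3, 0.3) → out
#3 (-1,-3): internal coord -1 + (-3)·τ' = -0.42225; -0.42225 ∉ [-0.3, 0.3) → out
#4 (3,12): internal coord 3 + (12)·τ' = +0.68901; +0.68901 ∉ [-0.3, 0.3) → out
#5 (3,11): internal coord 3 + (11)·τ' = +0.88159; +0.88159 ∉ [-0.3, 0.3) → out
#6 (2,3): internal coord 2 + (3)·τ' = +1.42225; +1.42225 ∉ [-0.3, 0.3) → out
#7 (-10,1): internal coord -10 + (1)·τ' = -10.19258; -10.19258 ∉ [-0.3, 0.3) → out
#8 (-9,5): internal coord -9 + (5)·τ' = -9.96291; -9.96291 ∉ [-0.3, 0.3) → out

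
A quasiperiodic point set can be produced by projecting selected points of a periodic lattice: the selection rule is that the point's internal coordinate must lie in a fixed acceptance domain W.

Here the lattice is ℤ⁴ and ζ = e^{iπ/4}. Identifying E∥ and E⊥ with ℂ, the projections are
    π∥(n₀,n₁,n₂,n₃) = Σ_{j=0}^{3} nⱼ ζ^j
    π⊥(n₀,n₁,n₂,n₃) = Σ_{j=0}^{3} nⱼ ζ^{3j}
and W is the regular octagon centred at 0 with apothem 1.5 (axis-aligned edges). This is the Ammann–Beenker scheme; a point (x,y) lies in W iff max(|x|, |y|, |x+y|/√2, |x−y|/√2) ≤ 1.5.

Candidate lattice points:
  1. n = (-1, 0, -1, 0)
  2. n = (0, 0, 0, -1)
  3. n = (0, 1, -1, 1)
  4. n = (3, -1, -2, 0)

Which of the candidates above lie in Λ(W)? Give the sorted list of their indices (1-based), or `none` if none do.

With ζ = e^{iπ/4} the internal vectors are ζ^0,ζ^3,ζ^6,ζ^9.
#1 (-1, 0, -1, 0): internal (-1.0000, 1.0000); octagon support 1.4142 vs apothem 1.5 → ∈ W
#2 (0, 0, 0, -1): internal (-0.7071, -0.7071); octagon support 1.0000 vs apothem 1.5 → ∈ W
#3 (0, 1, -1, 1): internal (0.0000, 2.4142); octagon support 2.4142 vs apothem 1.5 → ∉ W
#4 (3, -1, -2, 0): internal (3.7071, 1.2929); octagon support 3.7071 vs apothem 1.5 → ∉ W

1, 2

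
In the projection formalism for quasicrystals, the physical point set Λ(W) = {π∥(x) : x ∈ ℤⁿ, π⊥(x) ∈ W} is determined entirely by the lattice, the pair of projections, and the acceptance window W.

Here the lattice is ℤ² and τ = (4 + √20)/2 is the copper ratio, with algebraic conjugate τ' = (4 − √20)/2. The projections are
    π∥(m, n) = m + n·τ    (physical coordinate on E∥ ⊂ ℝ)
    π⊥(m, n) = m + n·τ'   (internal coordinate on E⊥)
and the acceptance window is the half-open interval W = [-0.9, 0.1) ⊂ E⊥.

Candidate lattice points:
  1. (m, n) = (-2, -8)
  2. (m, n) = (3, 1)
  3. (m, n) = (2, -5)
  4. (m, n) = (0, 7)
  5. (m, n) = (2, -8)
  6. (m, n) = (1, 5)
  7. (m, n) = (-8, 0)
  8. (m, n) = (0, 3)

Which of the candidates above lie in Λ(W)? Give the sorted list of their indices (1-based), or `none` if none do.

1, 6, 8

τ' = (4−√20)/2 ≈ -0.2361.
#1 (-2,-8): internal coord -2 + (-8)·τ' = -0.1115; -0.1115 ∈ [-0.9, 0.1) → IN Λ
#2 (3,1): internal coord 3 + (1)·τ' = +2.7639; +2.7639 ∉ [-0.9, 0.1) → out
#3 (2,-5): internal coord 2 + (-5)·τ' = +3.1803; +3.1803 ∉ [-0.9, 0.1) → out
#4 (0,7): internal coord 0 + (7)·τ' = -1.6525; -1.6525 ∉ [-0.9, 0.1) → out
#5 (2,-8): internal coord 2 + (-8)·τ' = +3.8885; +3.8885 ∉ [-0.9, 0.1) → out
#6 (1,5): internal coord 1 + (5)·τ' = -0.1803; -0.1803 ∈ [-0.9, 0.1) → IN Λ
#7 (-8,0): internal coord -8 + (0)·τ' = -8.0000; -8.0000 ∉ [-0.9, 0.1) → out
#8 (0,3): internal coord 0 + (3)·τ' = -0.7082; -0.7082 ∈ [-0.9, 0.1) → IN Λ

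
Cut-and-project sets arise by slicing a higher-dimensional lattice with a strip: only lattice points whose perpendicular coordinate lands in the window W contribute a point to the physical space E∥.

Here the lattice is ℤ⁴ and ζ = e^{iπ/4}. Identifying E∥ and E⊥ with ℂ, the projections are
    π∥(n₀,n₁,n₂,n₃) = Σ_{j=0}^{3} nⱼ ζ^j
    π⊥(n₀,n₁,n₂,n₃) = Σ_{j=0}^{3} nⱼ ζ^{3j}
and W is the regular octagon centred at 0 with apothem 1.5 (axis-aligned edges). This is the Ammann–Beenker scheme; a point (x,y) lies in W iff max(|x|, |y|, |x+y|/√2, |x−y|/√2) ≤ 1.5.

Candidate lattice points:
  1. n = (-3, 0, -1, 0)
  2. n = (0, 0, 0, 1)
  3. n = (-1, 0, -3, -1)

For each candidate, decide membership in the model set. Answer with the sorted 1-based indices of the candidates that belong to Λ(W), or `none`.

2

Internal map: ζ^{3j} for j=0..3 gives (1,0), (−√2/2,√2/2), (0,−1), (√2/2,√2/2).
candidate 1: n = (-3, 0, -1, 0) → π⊥ ≈ (-3.000000, +1.000000); max(|x|,|y|,|x±y|/√2) = 3.000000 > 1.5 ⇒ ∉ W
candidate 2: n = (0, 0, 0, 1) → π⊥ ≈ (+0.707107, +0.707107); max(|x|,|y|,|x±y|/√2) = 1.000000 ≤ 1.5 ⇒ ∈ W
candidate 3: n = (-1, 0, -3, -1) → π⊥ ≈ (-1.707107, +2.292893); max(|x|,|y|,|x±y|/√2) = 2.828427 > 1.5 ⇒ ∉ W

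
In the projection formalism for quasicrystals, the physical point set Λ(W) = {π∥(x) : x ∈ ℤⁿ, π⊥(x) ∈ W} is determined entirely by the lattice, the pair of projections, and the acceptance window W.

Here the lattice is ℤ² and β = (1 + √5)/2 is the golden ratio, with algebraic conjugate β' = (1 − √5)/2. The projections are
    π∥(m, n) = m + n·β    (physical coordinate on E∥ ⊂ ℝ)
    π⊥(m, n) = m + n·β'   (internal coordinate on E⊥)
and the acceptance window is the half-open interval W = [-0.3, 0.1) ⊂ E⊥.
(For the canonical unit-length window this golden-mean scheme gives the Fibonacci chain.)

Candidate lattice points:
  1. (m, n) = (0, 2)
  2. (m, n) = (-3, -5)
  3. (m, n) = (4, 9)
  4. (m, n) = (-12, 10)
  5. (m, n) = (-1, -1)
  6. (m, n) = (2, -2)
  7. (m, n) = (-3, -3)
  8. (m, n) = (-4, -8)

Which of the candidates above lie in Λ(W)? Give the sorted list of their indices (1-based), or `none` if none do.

β' = (1−√5)/2 ≈ -0.6180.
#1 (0,2): internal coord 0 + (2)·β' = -1.2361; -1.2361 ∉ [-0.3, 0.1) → out
#2 (-3,-5): internal coord -3 + (-5)·β' = +0.0902; +0.0902 ∈ [-0.3, 0.1) → IN Λ
#3 (4,9): internal coord 4 + (9)·β' = -1.5623; -1.5623 ∉ [-0.3, 0.1) → out
#4 (-12,10): internal coord -12 + (10)·β' = -18.1803; -18.1803 ∉ [-0.3, 0.1) → out
#5 (-1,-1): internal coord -1 + (-1)·β' = -0.3820; -0.3820 ∉ [-0.3, 0.1) → out
#6 (2,-2): internal coord 2 + (-2)·β' = +3.2361; +3.2361 ∉ [-0.3, 0.1) → out
#7 (-3,-3): internal coord -3 + (-3)·β' = -1.1459; -1.1459 ∉ [-0.3, 0.1) → out
#8 (-4,-8): internal coord -4 + (-8)·β' = +0.9443; +0.9443 ∉ [-0.3, 0.1) → out

2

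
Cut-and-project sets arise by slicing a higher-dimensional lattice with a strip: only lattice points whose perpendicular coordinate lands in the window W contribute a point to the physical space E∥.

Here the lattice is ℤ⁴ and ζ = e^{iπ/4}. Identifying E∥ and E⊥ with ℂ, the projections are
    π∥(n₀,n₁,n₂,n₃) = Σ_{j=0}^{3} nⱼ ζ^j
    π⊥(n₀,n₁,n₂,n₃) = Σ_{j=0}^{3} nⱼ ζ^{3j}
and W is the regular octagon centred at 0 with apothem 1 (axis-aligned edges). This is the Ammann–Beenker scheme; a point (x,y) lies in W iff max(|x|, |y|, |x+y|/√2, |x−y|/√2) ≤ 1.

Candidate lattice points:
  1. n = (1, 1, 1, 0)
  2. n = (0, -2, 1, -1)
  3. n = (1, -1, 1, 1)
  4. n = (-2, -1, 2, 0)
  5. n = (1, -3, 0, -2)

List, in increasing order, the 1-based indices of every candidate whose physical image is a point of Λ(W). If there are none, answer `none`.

1

π⊥(n) = n₀ + n₁ζ³ + n₂ζ⁶ + n₃ζ⁹ where ζ = e^{iπ/4}.
#1 (1, 1, 1, 0): internal (0.29289, -0.29289); octagon support 0.41421 vs apothem 1 → ∈ W
#2 (0, -2, 1, -1): internal (0.70711, -3.12132); octagon support 3.12132 vs apothem 1 → ∉ W
#3 (1, -1, 1, 1): internal (2.41421, -1.00000); octagon support 2.41421 vs apothem 1 → ∉ W
#4 (-2, -1, 2, 0): internal (-1.29289, -2.70711); octagon support 2.82843 vs apothem 1 → ∉ W
#5 (1, -3, 0, -2): internal (1.70711, -3.53553); octagon support 3.70711 vs apothem 1 → ∉ W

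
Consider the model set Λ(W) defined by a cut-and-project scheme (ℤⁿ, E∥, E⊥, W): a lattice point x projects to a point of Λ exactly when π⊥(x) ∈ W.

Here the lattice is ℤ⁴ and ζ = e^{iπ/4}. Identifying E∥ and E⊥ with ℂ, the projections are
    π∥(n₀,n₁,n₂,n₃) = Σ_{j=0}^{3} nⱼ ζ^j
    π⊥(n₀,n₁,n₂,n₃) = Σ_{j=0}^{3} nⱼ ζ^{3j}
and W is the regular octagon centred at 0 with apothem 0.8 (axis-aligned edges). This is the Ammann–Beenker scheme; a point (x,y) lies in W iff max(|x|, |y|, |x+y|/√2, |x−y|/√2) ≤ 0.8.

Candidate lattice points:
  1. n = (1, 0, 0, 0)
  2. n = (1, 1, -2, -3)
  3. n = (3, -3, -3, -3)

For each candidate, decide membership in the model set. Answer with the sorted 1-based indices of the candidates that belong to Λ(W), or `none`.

π⊥(n) = n₀ + n₁ζ³ + n₂ζ⁶ + n₃ζ⁹ where ζ = e^{iπ/4}.
#1 (1, 0, 0, 0): internal (1.0000, 0.0000); octagon support 1.0000 vs apothem 0.8 → ∉ W
#2 (1, 1, -2, -3): internal (-1.8284, 0.5858); octagon support 1.8284 vs apothem 0.8 → ∉ W
#3 (3, -3, -3, -3): internal (3.0000, -1.2426); octagon support 3.0000 vs apothem 0.8 → ∉ W

none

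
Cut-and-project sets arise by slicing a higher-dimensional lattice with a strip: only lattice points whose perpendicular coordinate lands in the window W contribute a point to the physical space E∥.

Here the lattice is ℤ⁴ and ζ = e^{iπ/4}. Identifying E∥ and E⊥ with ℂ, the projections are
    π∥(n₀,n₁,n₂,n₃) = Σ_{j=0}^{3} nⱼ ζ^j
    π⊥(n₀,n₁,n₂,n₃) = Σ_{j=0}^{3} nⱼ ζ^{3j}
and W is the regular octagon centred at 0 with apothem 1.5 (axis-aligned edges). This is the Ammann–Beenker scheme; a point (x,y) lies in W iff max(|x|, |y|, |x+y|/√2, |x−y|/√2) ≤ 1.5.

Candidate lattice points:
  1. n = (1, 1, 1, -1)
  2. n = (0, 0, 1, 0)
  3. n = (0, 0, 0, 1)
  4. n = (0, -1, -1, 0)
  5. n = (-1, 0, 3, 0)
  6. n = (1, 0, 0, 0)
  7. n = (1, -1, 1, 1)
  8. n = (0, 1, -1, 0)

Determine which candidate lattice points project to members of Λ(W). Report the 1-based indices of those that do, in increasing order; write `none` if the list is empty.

With ζ = e^{iπ/4} the internal vectors are ζ^0,ζ^3,ζ^6,ζ^9.
candidate 1: n = (1, 1, 1, -1) → π⊥ ≈ (-0.4142, -1.0000); max(|x|,|y|,|x±y|/√2) = 1.0000 ≤ 1.5 ⇒ ∈ W
candidate 2: n = (0, 0, 1, 0) → π⊥ ≈ (+0.0000, -1.0000); max(|x|,|y|,|x±y|/√2) = 1.0000 ≤ 1.5 ⇒ ∈ W
candidate 3: n = (0, 0, 0, 1) → π⊥ ≈ (+0.7071, +0.7071); max(|x|,|y|,|x±y|/√2) = 1.0000 ≤ 1.5 ⇒ ∈ W
candidate 4: n = (0, -1, -1, 0) → π⊥ ≈ (+0.7071, +0.2929); max(|x|,|y|,|x±y|/√2) = 0.7071 ≤ 1.5 ⇒ ∈ W
candidate 5: n = (-1, 0, 3, 0) → π⊥ ≈ (-1.0000, -3.0000); max(|x|,|y|,|x±y|/√2) = 3.0000 > 1.5 ⇒ ∉ W
candidate 6: n = (1, 0, 0, 0) → π⊥ ≈ (+1.0000, +0.0000); max(|x|,|y|,|x±y|/√2) = 1.0000 ≤ 1.5 ⇒ ∈ W
candidate 7: n = (1, -1, 1, 1) → π⊥ ≈ (+2.4142, -1.0000); max(|x|,|y|,|x±y|/√2) = 2.4142 > 1.5 ⇒ ∉ W
candidate 8: n = (0, 1, -1, 0) → π⊥ ≈ (-0.7071, +1.7071); max(|x|,|y|,|x±y|/√2) = 1.7071 > 1.5 ⇒ ∉ W

1, 2, 3, 4, 6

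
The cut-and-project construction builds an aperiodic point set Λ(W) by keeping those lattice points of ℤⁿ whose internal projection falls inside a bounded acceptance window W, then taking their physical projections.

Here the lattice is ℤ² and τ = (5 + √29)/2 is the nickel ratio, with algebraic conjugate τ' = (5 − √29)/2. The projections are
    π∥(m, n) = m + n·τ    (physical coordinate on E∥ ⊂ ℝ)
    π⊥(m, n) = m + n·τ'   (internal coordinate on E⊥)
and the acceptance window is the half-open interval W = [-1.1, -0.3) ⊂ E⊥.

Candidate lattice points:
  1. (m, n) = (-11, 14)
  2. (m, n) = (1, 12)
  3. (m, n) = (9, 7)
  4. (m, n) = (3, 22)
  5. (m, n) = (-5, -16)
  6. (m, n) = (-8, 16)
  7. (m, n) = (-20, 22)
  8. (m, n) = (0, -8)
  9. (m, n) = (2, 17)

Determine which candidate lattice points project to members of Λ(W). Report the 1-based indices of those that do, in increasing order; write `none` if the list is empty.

none

τ' = (5−√29)/2 ≈ -0.192582.
[1] lift (-11,14): star map gives -13.696154; window check -1.1 ≤ -13.696154 < -0.3 is false → out
[2] lift (1,12): star map gives -1.310989; window check -1.1 ≤ -1.310989 < -0.3 is false → out
[3] lift (9,7): star map gives 7.651923; window check -1.1 ≤ 7.651923 < -0.3 is false → out
[4] lift (3,22): star map gives -1.236813; window check -1.1 ≤ -1.236813 < -0.3 is false → out
[5] lift (-5,-16): star map gives -1.918682; window check -1.1 ≤ -1.918682 < -0.3 is false → out
[6] lift (-8,16): star map gives -11.081318; window check -1.1 ≤ -11.081318 < -0.3 is false → out
[7] lift (-20,22): star map gives -24.236813; window check -1.1 ≤ -24.236813 < -0.3 is false → out
[8] lift (0,-8): star map gives 1.540659; window check -1.1 ≤ 1.540659 < -0.3 is false → out
[9] lift (2,17): star map gives -1.273901; window check -1.1 ≤ -1.273901 < -0.3 is false → out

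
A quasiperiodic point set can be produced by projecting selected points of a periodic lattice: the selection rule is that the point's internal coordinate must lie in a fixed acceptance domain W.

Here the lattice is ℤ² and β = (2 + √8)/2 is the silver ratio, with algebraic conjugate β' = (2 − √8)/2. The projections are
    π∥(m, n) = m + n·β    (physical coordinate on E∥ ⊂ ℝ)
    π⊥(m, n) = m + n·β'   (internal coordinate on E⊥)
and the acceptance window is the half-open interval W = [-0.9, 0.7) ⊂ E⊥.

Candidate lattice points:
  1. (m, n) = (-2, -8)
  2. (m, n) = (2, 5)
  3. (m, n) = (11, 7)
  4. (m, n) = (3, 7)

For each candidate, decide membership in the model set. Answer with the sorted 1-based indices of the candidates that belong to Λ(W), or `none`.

β' = (2−√8)/2 ≈ -0.414214.
[1] lift (-2,-8): star map gives 1.313708; window check -0.9 ≤ 1.313708 < 0.7 is false → out
[2] lift (2,5): star map gives -0.071068; window check -0.9 ≤ -0.071068 < 0.7 is true → IN Λ
[3] lift (11,7): star map gives 8.100505; window check -0.9 ≤ 8.100505 < 0.7 is false → out
[4] lift (3,7): star map gives 0.100505; window check -0.9 ≤ 0.100505 < 0.7 is true → IN Λ

2, 4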